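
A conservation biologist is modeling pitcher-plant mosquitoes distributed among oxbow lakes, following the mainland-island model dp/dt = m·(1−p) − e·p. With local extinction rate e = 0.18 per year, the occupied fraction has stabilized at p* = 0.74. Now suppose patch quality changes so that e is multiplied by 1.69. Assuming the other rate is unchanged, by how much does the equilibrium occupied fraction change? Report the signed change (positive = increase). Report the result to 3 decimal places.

Balance m(1−p*) = e·p* gives m = e·p*/(1−p*) = 0.18×0.74000/0.26000 = 0.51231.
New p* = m/(m+e) = 0.51231/(0.51231+0.30420) = 0.62744.
Δp* = 0.62744 − 0.74000 = -0.11256.

-0.113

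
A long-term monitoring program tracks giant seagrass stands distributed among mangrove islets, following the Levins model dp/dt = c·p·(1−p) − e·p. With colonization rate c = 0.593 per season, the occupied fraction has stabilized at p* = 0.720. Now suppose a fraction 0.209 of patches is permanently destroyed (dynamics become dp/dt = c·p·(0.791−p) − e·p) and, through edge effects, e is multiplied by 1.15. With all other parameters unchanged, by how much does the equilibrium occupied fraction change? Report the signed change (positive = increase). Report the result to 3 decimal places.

Balance c(1−p*) = e gives e = 0.593×(1 − 0.72000) = 0.16604.
New p* = 0.791 − e/c = 0.791 − 0.19095/0.59300 = 0.46899.
Δp* = 0.46899 − 0.72000 = -0.25101.

-0.251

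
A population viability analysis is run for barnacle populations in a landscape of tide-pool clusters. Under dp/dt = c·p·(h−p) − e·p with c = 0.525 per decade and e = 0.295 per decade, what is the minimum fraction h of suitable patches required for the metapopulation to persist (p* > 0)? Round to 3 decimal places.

p* = h − e/c is positive only when h > e/c.
h_min = e/c = 0.295/0.525 = 0.5619.

0.562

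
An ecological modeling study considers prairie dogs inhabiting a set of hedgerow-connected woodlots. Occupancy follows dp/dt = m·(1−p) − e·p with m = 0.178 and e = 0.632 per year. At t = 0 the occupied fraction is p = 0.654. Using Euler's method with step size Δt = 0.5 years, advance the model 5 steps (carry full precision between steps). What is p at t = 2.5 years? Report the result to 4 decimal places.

Update rule: p ← p + [m·(1−p) − e·p]·Δt with Δt = 0.5.
step 1: Δp = -0.17587, p = 0.47813
step 2: Δp = -0.10464, p = 0.37349
step 3: Δp = -0.06226, p = 0.31122
step 4: Δp = -0.03705, p = 0.27418
step 5: Δp = -0.02204, p = 0.25214

0.2521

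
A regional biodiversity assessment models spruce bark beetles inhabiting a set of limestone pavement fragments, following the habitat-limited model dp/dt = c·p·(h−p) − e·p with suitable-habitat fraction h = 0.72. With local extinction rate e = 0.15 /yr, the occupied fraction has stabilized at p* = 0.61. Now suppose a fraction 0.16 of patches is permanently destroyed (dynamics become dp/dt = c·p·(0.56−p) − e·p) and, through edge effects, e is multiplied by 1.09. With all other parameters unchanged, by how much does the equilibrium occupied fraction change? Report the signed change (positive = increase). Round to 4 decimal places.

-0.1699

Balance c(h−p*) = e gives c = e/(0.72 − 0.61000) = 0.15/0.11000 = 1.36364.
New p* = 0.56 − e/c = 0.56 − 0.16350/1.36364 = 0.44010.
Δp* = 0.44010 − 0.61000 = -0.16990.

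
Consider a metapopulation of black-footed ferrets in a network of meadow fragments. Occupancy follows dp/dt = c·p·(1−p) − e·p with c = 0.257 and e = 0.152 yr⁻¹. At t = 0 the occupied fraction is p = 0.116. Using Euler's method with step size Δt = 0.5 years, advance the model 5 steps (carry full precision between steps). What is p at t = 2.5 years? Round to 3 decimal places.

0.139

Update rule: p ← p + [c·p·(1−p) − e·p]·Δt with Δt = 0.5.
t = 0.5: p = 0.11600 + (+0.00436) = 0.12036
t = 1: p = 0.12036 + (+0.00446) = 0.12482
t = 1.5: p = 0.12482 + (+0.00455) = 0.12937
t = 2: p = 0.12937 + (+0.00464) = 0.13401
t = 2.5: p = 0.13401 + (+0.00473) = 0.13874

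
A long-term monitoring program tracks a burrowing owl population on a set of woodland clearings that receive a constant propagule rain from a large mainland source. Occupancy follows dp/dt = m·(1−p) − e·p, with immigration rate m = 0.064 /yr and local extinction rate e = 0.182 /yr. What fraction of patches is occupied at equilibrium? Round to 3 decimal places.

0.260

At equilibrium the propagule rain into empty patches balances local extinction: m(1−p*) = e·p*.
p* = m/(m+e) = 0.064/(0.064+0.182) = 0.064/0.2460 = 0.2602.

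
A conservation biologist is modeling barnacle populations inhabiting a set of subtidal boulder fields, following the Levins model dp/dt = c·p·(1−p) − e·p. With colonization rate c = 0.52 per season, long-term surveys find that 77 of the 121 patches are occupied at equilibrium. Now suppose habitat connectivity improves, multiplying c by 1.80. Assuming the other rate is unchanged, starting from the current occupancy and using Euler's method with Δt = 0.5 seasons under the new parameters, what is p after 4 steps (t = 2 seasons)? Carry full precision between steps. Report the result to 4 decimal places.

Observed p* = 77/121 = 0.63636.
Balance c(1−p*) = e gives e = 0.52×(1 − 0.63636) = 0.18909.
Starting from p₀ = 0.63636; update p ← p + (dp/dt)·Δt with the new parameters.
t = 0.5: p = 0.63636 + (+0.04813) = 0.68450
t = 1: p = 0.68450 + (+0.03635) = 0.72085
t = 1.5: p = 0.72085 + (+0.02602) = 0.74687
t = 2: p = 0.74687 + (+0.01786) = 0.76473

0.7647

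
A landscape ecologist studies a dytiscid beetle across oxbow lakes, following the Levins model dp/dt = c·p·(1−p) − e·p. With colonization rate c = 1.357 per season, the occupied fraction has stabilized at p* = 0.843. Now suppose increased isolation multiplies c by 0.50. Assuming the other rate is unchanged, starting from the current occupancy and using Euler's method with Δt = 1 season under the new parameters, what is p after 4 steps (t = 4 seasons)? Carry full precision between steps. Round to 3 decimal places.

Balance c(1−p*) = e gives e = 1.357×(1 − 0.84300) = 0.21305.
Starting from p₀ = 0.84300; update p ← p + (dp/dt)·Δt with the new parameters.
p: 0.84300 → 0.75320  (Δp = -0.08980)
p: 0.75320 → 0.71886  (Δp = -0.03434)
p: 0.71886 → 0.70283  (Δp = -0.01603)
p: 0.70283 → 0.69481  (Δp = -0.00803)

0.695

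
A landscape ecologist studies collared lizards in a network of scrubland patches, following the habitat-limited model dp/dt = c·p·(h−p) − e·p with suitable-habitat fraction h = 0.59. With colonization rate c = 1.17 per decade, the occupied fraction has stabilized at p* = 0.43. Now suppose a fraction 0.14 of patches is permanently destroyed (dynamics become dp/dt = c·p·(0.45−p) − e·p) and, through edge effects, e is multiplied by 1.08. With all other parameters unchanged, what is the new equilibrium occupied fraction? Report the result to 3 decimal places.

Balance c(h−p*) = e gives e = 1.17×(0.59 − 0.43000) = 0.18720.
New p* = 0.45 − e/c = 0.45 − 0.20218/1.17000 = 0.27720.

0.277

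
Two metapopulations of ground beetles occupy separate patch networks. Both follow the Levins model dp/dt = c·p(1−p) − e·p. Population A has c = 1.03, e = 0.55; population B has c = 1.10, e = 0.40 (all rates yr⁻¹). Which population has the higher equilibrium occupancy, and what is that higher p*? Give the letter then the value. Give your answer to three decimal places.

B, 0.636

A: p*_A = 1 − 0.55/1.03 = 0.4660.
B: p*_B = 1 − 0.40/1.10 = 0.6364.
B is higher at 0.6364.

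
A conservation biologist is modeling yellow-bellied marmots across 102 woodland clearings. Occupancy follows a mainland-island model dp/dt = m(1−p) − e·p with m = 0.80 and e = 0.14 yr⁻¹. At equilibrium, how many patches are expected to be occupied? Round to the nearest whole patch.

87

p* = m/(m+e) = 0.80/0.9400 = 0.8511.
Expected occupied patches = N × p* = 102 × 0.8511 = 86.81 ≈ 87.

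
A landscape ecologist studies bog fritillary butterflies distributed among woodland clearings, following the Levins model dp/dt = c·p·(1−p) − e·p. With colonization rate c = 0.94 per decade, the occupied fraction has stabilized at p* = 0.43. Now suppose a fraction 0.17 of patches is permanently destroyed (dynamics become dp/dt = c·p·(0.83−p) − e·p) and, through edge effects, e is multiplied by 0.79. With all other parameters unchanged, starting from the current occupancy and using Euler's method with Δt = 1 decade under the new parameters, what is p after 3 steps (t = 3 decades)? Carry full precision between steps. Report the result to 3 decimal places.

Balance c(1−p*) = e gives e = 0.94×(1 − 0.43000) = 0.53580.
Starting from p₀ = 0.43000; update p ← p + (dp/dt)·Δt with the new parameters.
  1  |  dp/dt·Δt = -0.020331  |  p_1 = 0.409669
  2  |  dp/dt·Δt = -0.011541  |  p_2 = 0.398128
  3  |  dp/dt·Δt = -0.006897  |  p_3 = 0.391232

0.391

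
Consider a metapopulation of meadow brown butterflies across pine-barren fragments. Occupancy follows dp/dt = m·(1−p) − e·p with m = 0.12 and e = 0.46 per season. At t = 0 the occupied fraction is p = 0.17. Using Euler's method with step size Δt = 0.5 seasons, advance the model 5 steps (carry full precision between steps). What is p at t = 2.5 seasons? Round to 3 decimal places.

0.200

Update rule: p ← p + [m·(1−p) − e·p]·Δt with Δt = 0.5.
  1  |  dp/dt·Δt = +0.010700  |  p_1 = 0.180700
  2  |  dp/dt·Δt = +0.007597  |  p_2 = 0.188297
  3  |  dp/dt·Δt = +0.005394  |  p_3 = 0.193691
  4  |  dp/dt·Δt = +0.003830  |  p_4 = 0.197521
  5  |  dp/dt·Δt = +0.002719  |  p_5 = 0.200240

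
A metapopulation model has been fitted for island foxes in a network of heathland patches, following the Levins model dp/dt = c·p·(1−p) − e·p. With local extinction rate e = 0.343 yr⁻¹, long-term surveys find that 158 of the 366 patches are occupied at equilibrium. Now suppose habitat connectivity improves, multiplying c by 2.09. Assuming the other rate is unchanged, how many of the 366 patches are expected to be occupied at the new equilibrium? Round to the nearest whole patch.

266

Observed p* = 158/366 = 0.43169.
Balance c(1−p*) = e gives c = e/(1 − 0.43169) = 0.343/0.56831 = 0.60354.
New p* = 1 − e/c = 1 − 0.34300/1.26140 = 0.72808.
Expected occupied = 366 × 0.72808 = 266.48 ≈ 266.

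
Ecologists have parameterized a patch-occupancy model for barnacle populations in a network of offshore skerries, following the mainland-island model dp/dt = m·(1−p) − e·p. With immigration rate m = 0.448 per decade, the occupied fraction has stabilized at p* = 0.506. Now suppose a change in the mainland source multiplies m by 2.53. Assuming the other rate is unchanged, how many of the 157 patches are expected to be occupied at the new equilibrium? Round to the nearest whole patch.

Balance m(1−p*) = e·p* gives e = m(1−p*)/p* = 0.448×0.49400/0.50600 = 0.43738.
New p* = m/(m+e) = 1.13344/(1.13344+0.43738) = 0.72156.
Expected occupied = 157 × 0.72156 = 113.28 ≈ 113.

113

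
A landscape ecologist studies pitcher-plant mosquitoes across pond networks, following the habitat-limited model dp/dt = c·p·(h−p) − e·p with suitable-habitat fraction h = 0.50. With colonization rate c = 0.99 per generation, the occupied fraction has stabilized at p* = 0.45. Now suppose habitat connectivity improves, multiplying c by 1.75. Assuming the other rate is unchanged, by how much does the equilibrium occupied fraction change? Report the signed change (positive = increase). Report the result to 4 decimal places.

Balance c(h−p*) = e gives e = 0.99×(0.5 − 0.45000) = 0.04950.
New p* = 0.5 − e/c = 0.5 − 0.04950/1.73250 = 0.47143.
Δp* = 0.47143 − 0.45000 = +0.02143.

0.0214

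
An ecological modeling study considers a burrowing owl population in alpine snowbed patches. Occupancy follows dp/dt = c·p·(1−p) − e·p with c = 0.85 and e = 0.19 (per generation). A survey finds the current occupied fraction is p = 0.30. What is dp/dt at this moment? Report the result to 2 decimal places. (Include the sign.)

Colonization term: c·p·(1−p) = 0.85×0.30×0.7000 = 0.17850.
Extinction term: e·p = 0.05700.
dp/dt = 0.17850 − 0.05700 = 0.12150.

0.12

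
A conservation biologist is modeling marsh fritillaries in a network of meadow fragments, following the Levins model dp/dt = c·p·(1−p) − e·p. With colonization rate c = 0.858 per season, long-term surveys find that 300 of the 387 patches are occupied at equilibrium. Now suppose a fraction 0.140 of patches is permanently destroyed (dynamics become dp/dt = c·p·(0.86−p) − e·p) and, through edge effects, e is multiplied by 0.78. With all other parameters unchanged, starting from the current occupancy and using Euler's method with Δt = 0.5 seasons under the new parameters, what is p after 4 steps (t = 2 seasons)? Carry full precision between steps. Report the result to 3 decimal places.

Observed p* = 300/387 = 0.77519.
Balance c(1−p*) = e gives e = 0.858×(1 − 0.77519) = 0.19288.
Starting from p₀ = 0.77519; update p ← p + (dp/dt)·Δt with the new parameters.
step 1: Δp = -0.03011, p = 0.74508
step 2: Δp = -0.01932, p = 0.72577
step 3: Δp = -0.01280, p = 0.71297
step 4: Δp = -0.00866, p = 0.70430

0.704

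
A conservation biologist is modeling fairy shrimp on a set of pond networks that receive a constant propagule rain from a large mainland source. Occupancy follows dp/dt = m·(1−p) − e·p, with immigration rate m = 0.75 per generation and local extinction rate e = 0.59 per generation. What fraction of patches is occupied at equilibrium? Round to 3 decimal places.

At equilibrium the propagule rain into empty patches balances local extinction: m(1−p*) = e·p*.
p* = m/(m+e) = 0.75/(0.75+0.59) = 0.75/1.3400 = 0.5597.

0.560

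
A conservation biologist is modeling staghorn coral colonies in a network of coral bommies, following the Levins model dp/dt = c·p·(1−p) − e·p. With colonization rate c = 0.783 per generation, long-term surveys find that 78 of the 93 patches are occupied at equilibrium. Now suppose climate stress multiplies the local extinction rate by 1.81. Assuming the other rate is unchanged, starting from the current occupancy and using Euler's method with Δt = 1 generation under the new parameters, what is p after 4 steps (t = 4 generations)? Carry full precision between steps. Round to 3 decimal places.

Observed p* = 78/93 = 0.83871.
Balance c(1−p*) = e gives e = 0.783×(1 − 0.83871) = 0.12629.
Starting from p₀ = 0.83871; update p ← p + (dp/dt)·Δt with the new parameters.
  1  |  dp/dt·Δt = -0.085796  |  p_1 = 0.752914
  2  |  dp/dt·Δt = -0.026440  |  p_2 = 0.726474
  3  |  dp/dt·Δt = -0.010472  |  p_3 = 0.716002
  4  |  dp/dt·Δt = -0.004450  |  p_4 = 0.711552

0.712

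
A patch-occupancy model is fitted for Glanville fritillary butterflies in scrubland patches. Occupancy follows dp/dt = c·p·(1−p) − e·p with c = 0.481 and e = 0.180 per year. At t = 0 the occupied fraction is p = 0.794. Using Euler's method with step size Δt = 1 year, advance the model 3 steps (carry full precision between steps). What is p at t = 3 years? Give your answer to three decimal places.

0.671

Update rule: p ← p + [c·p·(1−p) − e·p]·Δt with Δt = 1.
step 1: Δp = -0.06425, p = 0.72975
step 2: Δp = -0.03650, p = 0.69326
step 3: Δp = -0.02250, p = 0.67076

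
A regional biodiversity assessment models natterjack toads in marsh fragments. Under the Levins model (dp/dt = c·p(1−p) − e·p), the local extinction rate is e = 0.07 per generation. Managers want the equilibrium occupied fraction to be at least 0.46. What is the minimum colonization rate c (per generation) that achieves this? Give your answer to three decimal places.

p* = 1 − e/c ≥ 0.46 requires e/c ≤ 0.5400, i.e. c ≥ e/0.5400.
c_min = 0.07/0.5400 = 0.1296.

0.130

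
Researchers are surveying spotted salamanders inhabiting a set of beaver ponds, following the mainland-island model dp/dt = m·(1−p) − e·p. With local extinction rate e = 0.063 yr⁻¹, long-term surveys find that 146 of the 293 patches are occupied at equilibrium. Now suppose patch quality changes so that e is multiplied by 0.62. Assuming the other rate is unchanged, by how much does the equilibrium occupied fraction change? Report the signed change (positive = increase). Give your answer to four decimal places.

0.1174

Observed p* = 146/293 = 0.49829.
Balance m(1−p*) = e·p* gives m = e·p*/(1−p*) = 0.063×0.49829/0.50171 = 0.06257.
New p* = m/(m+e) = 0.06257/(0.06257+0.03906) = 0.61566.
Δp* = 0.61566 − 0.49829 = +0.11737.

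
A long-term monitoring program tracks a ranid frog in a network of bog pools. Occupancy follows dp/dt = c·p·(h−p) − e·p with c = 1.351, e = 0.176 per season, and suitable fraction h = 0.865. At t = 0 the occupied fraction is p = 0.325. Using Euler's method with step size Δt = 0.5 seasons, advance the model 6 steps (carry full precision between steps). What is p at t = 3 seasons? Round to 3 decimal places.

0.707

Update rule: p ← p + [c·p·(h−p) − e·p]·Δt with Δt = 0.5.
step 1: Δp = +0.08995, p = 0.41495
step 2: Δp = +0.08963, p = 0.50458
step 3: Δp = +0.07844, p = 0.58303
step 4: Δp = +0.05974, p = 0.64277
step 5: Δp = +0.03993, p = 0.68270
step 6: Δp = +0.02399, p = 0.70669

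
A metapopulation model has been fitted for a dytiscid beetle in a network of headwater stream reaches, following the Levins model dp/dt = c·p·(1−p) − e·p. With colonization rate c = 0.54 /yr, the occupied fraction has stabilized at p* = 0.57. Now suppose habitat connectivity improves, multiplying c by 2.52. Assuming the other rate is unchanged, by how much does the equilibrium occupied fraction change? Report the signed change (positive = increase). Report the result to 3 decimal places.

0.259

Balance c(1−p*) = e gives e = 0.54×(1 − 0.57000) = 0.23220.
New p* = 1 − e/c = 1 − 0.23220/1.36080 = 0.82937.
Δp* = 0.82937 − 0.57000 = +0.25937.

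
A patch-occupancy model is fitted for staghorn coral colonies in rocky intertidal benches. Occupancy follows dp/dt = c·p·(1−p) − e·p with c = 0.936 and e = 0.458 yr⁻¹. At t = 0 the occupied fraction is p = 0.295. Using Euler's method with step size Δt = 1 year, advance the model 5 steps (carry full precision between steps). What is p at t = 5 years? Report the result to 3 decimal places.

Update rule: p ← p + [c·p·(1−p) − e·p]·Δt with Δt = 1.
step 1: Δp = +0.05955, p = 0.35455
step 2: Δp = +0.05181, p = 0.40637
step 3: Δp = +0.03968, p = 0.44605
step 4: Δp = +0.02699, p = 0.47303
step 5: Δp = +0.01667, p = 0.48970

0.490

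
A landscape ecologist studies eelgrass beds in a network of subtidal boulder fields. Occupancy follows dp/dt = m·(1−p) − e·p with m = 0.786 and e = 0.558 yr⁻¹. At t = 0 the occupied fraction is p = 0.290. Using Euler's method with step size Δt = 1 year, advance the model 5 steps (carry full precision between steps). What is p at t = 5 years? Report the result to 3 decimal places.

0.586

Update rule: p ← p + [m·(1−p) − e·p]·Δt with Δt = 1.
t = 1: p = 0.29000 + (+0.39624) = 0.68624
t = 2: p = 0.68624 + (-0.13631) = 0.54993
t = 3: p = 0.54993 + (+0.04689) = 0.59682
t = 4: p = 0.59682 + (-0.01613) = 0.58069
t = 5: p = 0.58069 + (+0.00555) = 0.58624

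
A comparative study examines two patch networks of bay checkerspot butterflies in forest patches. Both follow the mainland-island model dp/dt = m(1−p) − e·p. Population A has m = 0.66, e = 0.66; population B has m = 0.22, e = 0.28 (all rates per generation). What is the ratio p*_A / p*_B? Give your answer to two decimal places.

1.14

A: p*_A = m/(m+e) = 0.66/1.3200 = 0.5000.
B: p*_B = 0.22/0.5000 = 0.4400.
p*_A / p*_B = 0.5000/0.4400 = 1.1364.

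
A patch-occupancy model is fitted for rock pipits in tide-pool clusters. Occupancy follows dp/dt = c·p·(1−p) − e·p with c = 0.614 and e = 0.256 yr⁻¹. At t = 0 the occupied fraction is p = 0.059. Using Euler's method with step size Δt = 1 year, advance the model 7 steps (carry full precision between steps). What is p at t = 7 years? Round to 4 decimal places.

Update rule: p ← p + [c·p·(1−p) − e·p]·Δt with Δt = 1.
t = 1: p = 0.05900 + (+0.01898) = 0.07798
t = 2: p = 0.07798 + (+0.02418) = 0.10217
t = 3: p = 0.10217 + (+0.03017) = 0.13234
t = 4: p = 0.13234 + (+0.03662) = 0.16896
t = 5: p = 0.16896 + (+0.04296) = 0.21192
t = 6: p = 0.21192 + (+0.04829) = 0.26021
t = 7: p = 0.26021 + (+0.05158) = 0.31179

0.3118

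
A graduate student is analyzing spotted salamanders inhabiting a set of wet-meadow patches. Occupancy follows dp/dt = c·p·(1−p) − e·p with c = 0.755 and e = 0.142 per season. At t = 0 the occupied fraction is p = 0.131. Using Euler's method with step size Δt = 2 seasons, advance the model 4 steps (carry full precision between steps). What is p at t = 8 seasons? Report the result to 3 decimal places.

0.820

Update rule: p ← p + [c·p·(1−p) − e·p]·Δt with Δt = 2.
step 1: Δp = +0.13469, p = 0.26569
step 2: Δp = +0.21914, p = 0.48484
step 3: Δp = +0.23946, p = 0.72430
step 4: Δp = +0.09583, p = 0.82013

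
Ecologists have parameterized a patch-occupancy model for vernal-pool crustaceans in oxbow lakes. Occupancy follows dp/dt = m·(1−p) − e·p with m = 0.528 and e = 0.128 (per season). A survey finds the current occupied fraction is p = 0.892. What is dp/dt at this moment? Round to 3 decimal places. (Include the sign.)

-0.057

Colonization term: m·(1−p) = 0.528×0.1080 = 0.05702.
Extinction term: e·p = 0.11418.
dp/dt = 0.05702 − 0.11418 = -0.05715.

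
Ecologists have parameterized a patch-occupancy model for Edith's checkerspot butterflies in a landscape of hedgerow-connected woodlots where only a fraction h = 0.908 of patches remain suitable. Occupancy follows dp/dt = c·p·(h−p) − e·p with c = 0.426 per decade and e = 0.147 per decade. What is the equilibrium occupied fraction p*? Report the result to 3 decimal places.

0.563

Setting dp/dt = 0 and dividing by p* gives c·(h−p*) = e.
So p* = h − e/c = 0.908 − 0.147/0.426 = 0.908 − 0.3451 = 0.5629.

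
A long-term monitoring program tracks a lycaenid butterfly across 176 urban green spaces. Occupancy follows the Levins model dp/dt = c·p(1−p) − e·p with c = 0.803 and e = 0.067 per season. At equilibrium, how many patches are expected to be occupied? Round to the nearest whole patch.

p* = 1 − e/c = 1 − 0.067/0.803 = 0.9166.
Expected occupied patches = N × p* = 176 × 0.9166 = 161.32 ≈ 161.

161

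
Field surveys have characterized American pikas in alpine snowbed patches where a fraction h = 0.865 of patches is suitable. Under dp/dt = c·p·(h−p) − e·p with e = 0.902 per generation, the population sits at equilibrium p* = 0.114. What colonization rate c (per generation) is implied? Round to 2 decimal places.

At equilibrium c(h−p*) = e, so c = e/(h−p*).
c = 0.902/(0.865 − 0.114) = 0.902/0.7510 = 1.2011.

1.20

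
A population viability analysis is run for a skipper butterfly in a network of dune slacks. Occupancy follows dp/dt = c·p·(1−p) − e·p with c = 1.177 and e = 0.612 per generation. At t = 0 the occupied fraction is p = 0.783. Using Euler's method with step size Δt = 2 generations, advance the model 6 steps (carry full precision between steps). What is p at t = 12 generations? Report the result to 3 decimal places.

0.480

Update rule: p ← p + [c·p·(1−p) − e·p]·Δt with Δt = 2.
p: 0.78300 → 0.22458  (Δp = -0.55842)
p: 0.22458 → 0.35963  (Δp = +0.13505)
p: 0.35963 → 0.46156  (Δp = +0.10193)
p: 0.46156 → 0.48163  (Δp = +0.02007)
p: 0.48163 → 0.47982  (Δp = -0.00181)
p: 0.47982 → 0.48006  (Δp = +0.00024)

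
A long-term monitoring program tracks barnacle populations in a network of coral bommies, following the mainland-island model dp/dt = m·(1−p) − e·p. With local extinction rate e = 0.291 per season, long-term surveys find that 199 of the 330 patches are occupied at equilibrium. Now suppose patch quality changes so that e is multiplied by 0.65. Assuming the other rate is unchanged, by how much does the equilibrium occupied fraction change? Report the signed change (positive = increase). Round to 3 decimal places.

Observed p* = 199/330 = 0.60303.
Balance m(1−p*) = e·p* gives m = e·p*/(1−p*) = 0.291×0.60303/0.39697 = 0.44205.
New p* = m/(m+e) = 0.44205/(0.44205+0.18915) = 0.70033.
Δp* = 0.70033 − 0.60303 = +0.09730.

0.097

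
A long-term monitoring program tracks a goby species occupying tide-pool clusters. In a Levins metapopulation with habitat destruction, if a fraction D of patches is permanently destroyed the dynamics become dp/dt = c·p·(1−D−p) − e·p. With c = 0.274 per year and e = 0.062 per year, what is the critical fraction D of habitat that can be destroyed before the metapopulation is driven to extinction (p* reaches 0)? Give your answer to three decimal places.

0.774

The nontrivial equilibrium is p* = (1−D) − e/c; extinction occurs when this hits zero.
So D_crit = 1 − e/c = 1 − 0.062/0.274 = 1 − 0.2263 = 0.7737.
This equals the undisturbed p*, a classic result of Lande's extension.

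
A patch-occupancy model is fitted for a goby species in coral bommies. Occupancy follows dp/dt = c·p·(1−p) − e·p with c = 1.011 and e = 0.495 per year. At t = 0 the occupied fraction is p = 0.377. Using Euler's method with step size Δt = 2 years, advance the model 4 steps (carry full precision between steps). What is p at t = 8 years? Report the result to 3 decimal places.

Update rule: p ← p + [c·p·(1−p) − e·p]·Δt with Δt = 2.
step 1: Δp = +0.10168, p = 0.47868
step 2: Δp = +0.03069, p = 0.50937
step 3: Δp = +0.00105, p = 0.51042
step 4: Δp = -0.00003, p = 0.51038

0.510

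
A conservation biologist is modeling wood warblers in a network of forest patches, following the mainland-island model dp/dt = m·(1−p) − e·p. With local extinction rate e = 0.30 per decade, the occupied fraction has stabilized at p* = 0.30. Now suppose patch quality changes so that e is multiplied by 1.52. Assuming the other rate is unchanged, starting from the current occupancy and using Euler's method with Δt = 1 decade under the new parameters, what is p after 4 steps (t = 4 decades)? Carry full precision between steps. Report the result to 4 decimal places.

Balance m(1−p*) = e·p* gives m = e·p*/(1−p*) = 0.30×0.30000/0.70000 = 0.12857.
Starting from p₀ = 0.30000; update p ← p + (dp/dt)·Δt with the new parameters.
step 1: Δp = -0.04680, p = 0.25320
step 2: Δp = -0.01944, p = 0.23376
step 3: Δp = -0.00808, p = 0.22568
step 4: Δp = -0.00336, p = 0.22233

0.2223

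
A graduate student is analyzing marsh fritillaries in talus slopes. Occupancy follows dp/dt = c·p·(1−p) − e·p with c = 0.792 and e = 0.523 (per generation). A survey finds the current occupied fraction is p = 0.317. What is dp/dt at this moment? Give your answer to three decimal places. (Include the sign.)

Colonization term: c·p·(1−p) = 0.792×0.317×0.6830 = 0.17148.
Extinction term: e·p = 0.16579.
dp/dt = 0.17148 − 0.16579 = 0.00569.

0.006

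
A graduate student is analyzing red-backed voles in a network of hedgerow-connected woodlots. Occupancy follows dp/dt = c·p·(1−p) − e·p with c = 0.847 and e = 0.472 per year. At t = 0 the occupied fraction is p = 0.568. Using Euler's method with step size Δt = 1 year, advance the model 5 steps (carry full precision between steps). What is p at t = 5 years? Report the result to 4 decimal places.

0.4509

Update rule: p ← p + [c·p·(1−p) − e·p]·Δt with Δt = 1.
  1  |  dp/dt·Δt = -0.060263  |  p_1 = 0.507737
  2  |  dp/dt·Δt = -0.027953  |  p_2 = 0.479785
  3  |  dp/dt·Δt = -0.015055  |  p_3 = 0.464730
  4  |  dp/dt·Δt = -0.008656  |  p_4 = 0.456074
  5  |  dp/dt·Δt = -0.005151  |  p_5 = 0.450923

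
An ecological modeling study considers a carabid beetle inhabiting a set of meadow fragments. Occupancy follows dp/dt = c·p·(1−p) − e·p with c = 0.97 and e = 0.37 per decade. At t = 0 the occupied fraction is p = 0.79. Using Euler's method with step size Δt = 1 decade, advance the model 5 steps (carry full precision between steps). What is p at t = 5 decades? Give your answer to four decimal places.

0.6194

Update rule: p ← p + [c·p·(1−p) − e·p]·Δt with Δt = 1.
  1  |  dp/dt·Δt = -0.131377  |  p_1 = 0.658623
  2  |  dp/dt·Δt = -0.025597  |  p_2 = 0.633026
  3  |  dp/dt·Δt = -0.008885  |  p_3 = 0.624141
  4  |  dp/dt·Δt = -0.003381  |  p_4 = 0.620760
  5  |  dp/dt·Δt = -0.001327  |  p_5 = 0.619433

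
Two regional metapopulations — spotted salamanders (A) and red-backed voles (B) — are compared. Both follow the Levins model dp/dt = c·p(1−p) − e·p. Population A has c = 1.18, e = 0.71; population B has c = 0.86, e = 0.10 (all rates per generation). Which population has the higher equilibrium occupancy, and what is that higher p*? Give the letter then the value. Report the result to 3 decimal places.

B, 0.884

A: p*_A = 1 − 0.71/1.18 = 0.3983.
B: p*_B = 1 − 0.10/0.86 = 0.8837.
B is higher at 0.8837.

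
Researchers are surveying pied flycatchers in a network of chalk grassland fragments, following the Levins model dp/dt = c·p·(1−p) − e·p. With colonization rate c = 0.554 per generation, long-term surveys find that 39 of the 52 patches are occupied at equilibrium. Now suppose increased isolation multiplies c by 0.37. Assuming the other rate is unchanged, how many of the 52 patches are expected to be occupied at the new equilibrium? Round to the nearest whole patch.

17

Observed p* = 39/52 = 0.75000.
Balance c(1−p*) = e gives e = 0.554×(1 − 0.75000) = 0.13850.
New p* = 1 − e/c = 1 − 0.13850/0.20498 = 0.32432.
Expected occupied = 52 × 0.32432 = 16.86 ≈ 17.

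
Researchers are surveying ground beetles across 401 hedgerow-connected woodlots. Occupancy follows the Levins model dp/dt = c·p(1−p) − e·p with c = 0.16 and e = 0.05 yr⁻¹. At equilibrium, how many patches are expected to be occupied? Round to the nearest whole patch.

p* = 1 − e/c = 1 − 0.05/0.16 = 0.6875.
Expected occupied patches = N × p* = 401 × 0.6875 = 275.69 ≈ 276.

276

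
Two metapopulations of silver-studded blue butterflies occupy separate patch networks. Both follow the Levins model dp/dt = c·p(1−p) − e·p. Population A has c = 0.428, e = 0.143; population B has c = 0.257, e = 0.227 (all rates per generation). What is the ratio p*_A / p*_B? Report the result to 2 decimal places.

5.70

A: p*_A = 1 − 0.143/0.428 = 0.6659.
B: p*_B = 1 − 0.227/0.257 = 0.1167.
p*_A / p*_B = 0.6659/0.1167 = 5.7044.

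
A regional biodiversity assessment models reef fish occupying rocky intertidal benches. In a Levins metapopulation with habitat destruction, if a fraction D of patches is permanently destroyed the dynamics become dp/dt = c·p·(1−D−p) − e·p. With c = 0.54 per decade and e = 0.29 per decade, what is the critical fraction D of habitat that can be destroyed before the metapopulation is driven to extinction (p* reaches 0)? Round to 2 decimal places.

The nontrivial equilibrium is p* = (1−D) − e/c; extinction occurs when this hits zero.
So D_crit = 1 − e/c = 1 − 0.29/0.54 = 1 − 0.5370 = 0.4630.
This equals the undisturbed p*, a classic result of Lande's extension.

0.46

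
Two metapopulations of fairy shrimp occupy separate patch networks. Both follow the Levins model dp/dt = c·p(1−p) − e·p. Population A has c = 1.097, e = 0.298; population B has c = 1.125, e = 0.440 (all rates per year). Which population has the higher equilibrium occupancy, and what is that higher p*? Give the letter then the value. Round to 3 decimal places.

A, 0.728

A: p*_A = 1 − 0.298/1.097 = 0.7284.
B: p*_B = 1 − 0.440/1.125 = 0.6089.
A is higher at 0.7284.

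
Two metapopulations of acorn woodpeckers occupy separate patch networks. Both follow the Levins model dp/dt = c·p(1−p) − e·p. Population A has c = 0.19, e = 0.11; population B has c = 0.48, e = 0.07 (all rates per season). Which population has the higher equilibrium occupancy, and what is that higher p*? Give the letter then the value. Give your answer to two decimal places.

B, 0.85

A: p*_A = 1 − 0.11/0.19 = 0.4211.
B: p*_B = 1 − 0.07/0.48 = 0.8542.
B is higher at 0.8542.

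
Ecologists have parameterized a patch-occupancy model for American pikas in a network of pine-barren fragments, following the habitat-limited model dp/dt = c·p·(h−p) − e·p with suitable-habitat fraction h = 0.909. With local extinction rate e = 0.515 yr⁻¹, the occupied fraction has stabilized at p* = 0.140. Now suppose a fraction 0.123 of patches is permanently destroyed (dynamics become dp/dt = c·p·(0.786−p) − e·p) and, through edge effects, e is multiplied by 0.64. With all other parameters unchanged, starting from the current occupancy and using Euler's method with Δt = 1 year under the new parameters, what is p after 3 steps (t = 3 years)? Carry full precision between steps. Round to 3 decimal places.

0.183

Balance c(h−p*) = e gives c = e/(0.909 − 0.14000) = 0.515/0.76900 = 0.66970.
Starting from p₀ = 0.14000; update p ← p + (dp/dt)·Δt with the new parameters.
p: 0.14000 → 0.15442  (Δp = +0.01442)
p: 0.15442 → 0.16884  (Δp = +0.01442)
p: 0.16884 → 0.18298  (Δp = +0.01413)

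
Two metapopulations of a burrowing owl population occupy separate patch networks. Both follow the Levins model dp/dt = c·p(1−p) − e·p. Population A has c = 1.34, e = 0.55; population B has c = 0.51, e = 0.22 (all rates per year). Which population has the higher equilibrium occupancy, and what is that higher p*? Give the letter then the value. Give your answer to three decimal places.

A: p*_A = 1 − 0.55/1.34 = 0.5896.
B: p*_B = 1 − 0.22/0.51 = 0.5686.
A is higher at 0.5896.

A, 0.590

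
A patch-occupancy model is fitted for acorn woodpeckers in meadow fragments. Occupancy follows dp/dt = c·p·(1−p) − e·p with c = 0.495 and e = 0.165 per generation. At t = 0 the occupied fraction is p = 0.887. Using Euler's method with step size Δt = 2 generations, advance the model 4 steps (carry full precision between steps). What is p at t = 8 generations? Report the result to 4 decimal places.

0.6676

Update rule: p ← p + [c·p·(1−p) − e·p]·Δt with Δt = 2.
p: 0.88700 → 0.69352  (Δp = -0.19348)
p: 0.69352 → 0.67508  (Δp = -0.01844)
p: 0.67508 → 0.66946  (Δp = -0.00562)
p: 0.66946 → 0.66761  (Δp = -0.00185)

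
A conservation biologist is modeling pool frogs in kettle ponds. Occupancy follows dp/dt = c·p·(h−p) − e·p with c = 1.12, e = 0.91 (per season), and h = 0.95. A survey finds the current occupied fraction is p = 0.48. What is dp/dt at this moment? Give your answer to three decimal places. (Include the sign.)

-0.184

Colonization term: c·p·(h−p) = 1.12×0.48×0.4700 = 0.25267.
Extinction term: e·p = 0.43680.
dp/dt = 0.25267 − 0.43680 = -0.18413.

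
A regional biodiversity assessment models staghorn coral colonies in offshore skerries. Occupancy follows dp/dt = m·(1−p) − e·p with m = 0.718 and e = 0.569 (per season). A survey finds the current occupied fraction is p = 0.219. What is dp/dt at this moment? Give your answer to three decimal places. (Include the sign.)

0.436

Colonization term: m·(1−p) = 0.718×0.7810 = 0.56076.
Extinction term: e·p = 0.12461.
dp/dt = 0.56076 − 0.12461 = 0.43615.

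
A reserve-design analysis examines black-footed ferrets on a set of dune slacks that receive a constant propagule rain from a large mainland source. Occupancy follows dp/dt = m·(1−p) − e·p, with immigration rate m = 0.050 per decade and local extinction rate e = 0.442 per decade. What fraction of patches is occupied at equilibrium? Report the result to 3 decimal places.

0.102

At equilibrium the propagule rain into empty patches balances local extinction: m(1−p*) = e·p*.
p* = m/(m+e) = 0.050/(0.050+0.442) = 0.050/0.4920 = 0.1016.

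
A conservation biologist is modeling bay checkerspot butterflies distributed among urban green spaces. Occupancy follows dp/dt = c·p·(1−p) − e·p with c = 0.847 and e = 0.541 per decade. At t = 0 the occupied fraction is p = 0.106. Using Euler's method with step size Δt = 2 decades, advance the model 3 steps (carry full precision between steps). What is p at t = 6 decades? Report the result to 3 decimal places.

Update rule: p ← p + [c·p·(1−p) − e·p]·Δt with Δt = 2.
p: 0.10600 → 0.15184  (Δp = +0.04584)
p: 0.15184 → 0.20571  (Δp = +0.05387)
p: 0.20571 → 0.25992  (Δp = +0.05421)

0.260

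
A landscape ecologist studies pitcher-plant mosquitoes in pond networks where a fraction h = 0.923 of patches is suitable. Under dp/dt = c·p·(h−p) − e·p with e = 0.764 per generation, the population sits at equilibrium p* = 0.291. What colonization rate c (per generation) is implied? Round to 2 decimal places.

At equilibrium c(h−p*) = e, so c = e/(h−p*).
c = 0.764/(0.923 − 0.291) = 0.764/0.6320 = 1.2089.

1.21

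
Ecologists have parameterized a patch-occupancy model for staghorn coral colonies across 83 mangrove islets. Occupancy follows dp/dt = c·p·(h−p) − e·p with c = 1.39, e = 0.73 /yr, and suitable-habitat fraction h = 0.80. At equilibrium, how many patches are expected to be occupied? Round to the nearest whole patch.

p* = h − e/c = 0.80 − 0.5252 = 0.2748.
Expected occupied patches = N × p* = 83 × 0.2748 = 22.81 ≈ 23.

23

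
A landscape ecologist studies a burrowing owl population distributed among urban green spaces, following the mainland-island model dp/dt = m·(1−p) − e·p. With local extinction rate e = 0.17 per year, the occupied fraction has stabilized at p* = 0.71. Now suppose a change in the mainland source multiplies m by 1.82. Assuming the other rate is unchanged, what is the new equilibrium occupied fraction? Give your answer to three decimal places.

Balance m(1−p*) = e·p* gives m = e·p*/(1−p*) = 0.17×0.71000/0.29000 = 0.41621.
New p* = m/(m+e) = 0.75750/(0.75750+0.17000) = 0.81671.

0.817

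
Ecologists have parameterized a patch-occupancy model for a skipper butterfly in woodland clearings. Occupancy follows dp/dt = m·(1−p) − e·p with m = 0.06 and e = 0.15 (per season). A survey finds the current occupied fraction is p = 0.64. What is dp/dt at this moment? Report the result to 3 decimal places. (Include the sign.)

-0.074

Colonization term: m·(1−p) = 0.06×0.3600 = 0.02160.
Extinction term: e·p = 0.09600.
dp/dt = 0.02160 − 0.09600 = -0.07440.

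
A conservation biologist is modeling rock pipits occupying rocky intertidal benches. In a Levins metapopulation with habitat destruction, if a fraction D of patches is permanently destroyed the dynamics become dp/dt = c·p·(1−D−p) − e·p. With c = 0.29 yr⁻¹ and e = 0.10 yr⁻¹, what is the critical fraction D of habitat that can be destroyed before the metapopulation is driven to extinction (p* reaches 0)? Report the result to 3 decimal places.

The nontrivial equilibrium is p* = (1−D) − e/c; extinction occurs when this hits zero.
So D_crit = 1 − e/c = 1 − 0.10/0.29 = 1 − 0.3448 = 0.6552.
This equals the undisturbed p*, a classic result of Lande's extension.

0.655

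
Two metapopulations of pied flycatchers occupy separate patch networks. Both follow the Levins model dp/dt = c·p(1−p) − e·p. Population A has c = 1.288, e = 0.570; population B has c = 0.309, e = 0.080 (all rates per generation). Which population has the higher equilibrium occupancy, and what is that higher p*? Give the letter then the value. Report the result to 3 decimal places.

A: p*_A = 1 − 0.570/1.288 = 0.5575.
B: p*_B = 1 − 0.080/0.309 = 0.7411.
B is higher at 0.7411.

B, 0.741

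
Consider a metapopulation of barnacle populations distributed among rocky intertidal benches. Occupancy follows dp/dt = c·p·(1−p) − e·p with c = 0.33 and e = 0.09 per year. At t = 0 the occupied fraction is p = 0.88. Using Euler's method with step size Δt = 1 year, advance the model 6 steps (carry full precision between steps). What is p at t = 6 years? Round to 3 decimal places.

Update rule: p ← p + [c·p·(1−p) − e·p]·Δt with Δt = 1.
t = 1: p = 0.88000 + (-0.04435) = 0.83565
t = 2: p = 0.83565 + (-0.02989) = 0.80576
t = 3: p = 0.80576 + (-0.02087) = 0.78489
t = 4: p = 0.78489 + (-0.01492) = 0.76997
t = 5: p = 0.76997 + (-0.01085) = 0.75912
t = 6: p = 0.75912 + (-0.00798) = 0.75114

0.751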